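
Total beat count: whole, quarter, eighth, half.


Let's work it out.
Beat values:
  whole = 4 beats
  quarter = 1 beat
  eighth = 0.5 beats
  half = 2 beats
Sum = 4 + 1 + 0.5 + 2
= 7.5 beats


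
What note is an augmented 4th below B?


Reasoning:
A 4th spans 4 letter names, so from B we land on F
An augmented 4th = 6 semitones below B
Spell F at that pitch: F
= F


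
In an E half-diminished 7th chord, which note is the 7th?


Half-diminished 7th chord = root + minor 3rd + diminished 5th + minor 7th
Seventh chords stack in thirds, so the letter names are E-G-B-D
Root: E
Minor 3rd above E: G
Diminished 5th above E: Bb
Minor 7th above E: D
The 7th = D


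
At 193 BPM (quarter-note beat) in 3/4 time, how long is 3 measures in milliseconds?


Working:
Quarter-note beat duration = 60000 / 193 ms
Beats per measure (3/4) = 3
One measure = 3 × 60000 / 193 = 180000 / 193 ms
3 measures = 3 × 180000 / 193 = 540000 / 193
= 2797.9 ms


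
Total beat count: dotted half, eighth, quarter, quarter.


Beat values:
  dotted half = 3 beats
  eighth = 0.5 beats
  quarter = 1 beat
  quarter = 1 beat
Sum = 3 + 0.5 + 1 + 1
= 5.5 beats


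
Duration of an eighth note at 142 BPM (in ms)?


One quarter-note beat = 60000 / BPM = 60000 / 142 ms
Eighth note = 1/2 × quarter note
Duration = 1/2 × 60000 / 142 = 30000 / 142
= 211.3 ms


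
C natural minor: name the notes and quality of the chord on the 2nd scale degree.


Step by step:
C natural minor scale: C D Eb F G Ab Bb
Diatonic triad on degree 2 stacks scale notes 2, 4, 6: D F Ab
D→F = 3 semitones; D→Ab = 6 semitones → diminished triad
= D F Ab (diminished)


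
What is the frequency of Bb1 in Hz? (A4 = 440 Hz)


Let's work it out.
f = 440 × 2^(n/12) where n = semitones from A4
Bb1: -35 semitones from A4
f = 440 × 2^(-35/12)
f = 58.27 Hz


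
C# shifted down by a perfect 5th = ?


Step by step:
perfect 5th: 5 letter names, 7 semitones
Letter: C - 4 → F
Pitch: C# - 7 semitones, spelled as an F → F#
= F#


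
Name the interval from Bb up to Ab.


Reasoning:
Letter names: B → A spans 7 letter names → a 7th
Semitones: Bb → Ab = 10 half-steps
A 7th of 10 semitones is a minor 7th
= minor 7th


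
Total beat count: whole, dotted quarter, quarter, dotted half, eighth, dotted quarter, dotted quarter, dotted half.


Beat values:
  whole = 4 beats
  dotted quarter = 1.5 beats
  quarter = 1 beat
  dotted half = 3 beats
  eighth = 0.5 beats
  dotted quarter = 1.5 beats
  dotted quarter = 1.5 beats
  dotted half = 3 beats
Sum = 4 + 1.5 + 1 + 3 + 0.5 + 1.5 + 1.5 + 3
= 16 beats


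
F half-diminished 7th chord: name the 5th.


Half-diminished 7th chord = root + minor 3rd + diminished 5th + minor 7th
Seventh chords stack in thirds, so the letter names are F-A-C-E
Root: F
Minor 3rd above F: Ab
Diminished 5th above F: Cb
Minor 7th above F: Eb
The 5th = Cb


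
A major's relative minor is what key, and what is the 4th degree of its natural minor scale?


Step by step:
The relative minor shares the major's key signature and starts on its 6th degree
6th degree = a major 6th above the tonic; a major 6th above A is F#
→ relative minor of A major is F# minor
F# natural minor scale: F# G# A B C# D E
= F# minor; 4th degree = B


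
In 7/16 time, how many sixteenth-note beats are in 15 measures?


Let's work it out.
Time signature 7/16: the bottom number 16 means the sixteenth note gets one count
The top number 7 means 7 sixteenth-note beats per measure
Total = 7 × 15 measures
= 105 sixteenth-note beats


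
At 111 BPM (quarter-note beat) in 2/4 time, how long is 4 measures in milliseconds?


Quarter-note beat duration = 60000 / 111 ms
Beats per measure (2/4) = 2
One measure = 2 × 60000 / 111 = 120000 / 111 ms
4 measures = 4 × 120000 / 111 = 480000 / 111
= 4324.3 ms


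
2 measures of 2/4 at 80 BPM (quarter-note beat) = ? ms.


Let's work it out.
Quarter-note beat duration = 60000 / 80 ms
Beats per measure (2/4) = 2
One measure = 2 × 60000 / 80 = 120000 / 80 ms
2 measures = 2 × 120000 / 80 = 240000 / 80
= 3000.0 ms


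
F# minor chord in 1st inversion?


Reasoning:
Root position: F# A C#
1st inversion: move root up an octave
Bass note: A
Notes (bottom to top) = A C# F#


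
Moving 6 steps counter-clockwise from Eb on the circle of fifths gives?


Let's work it out.
Each counter-clockwise step moves down a perfect 5th (= up a perfect 4th)
From Eb: Eb → Ab → Db → F#/Gb → B → E → A
= A


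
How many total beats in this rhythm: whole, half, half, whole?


Solution.
Beat values:
  whole = 4 beats
  half = 2 beats
  half = 2 beats
  whole = 4 beats
Sum = 4 + 2 + 2 + 4
= 12 beats


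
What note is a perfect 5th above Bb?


Reasoning:
A 5th spans 5 letter names, so from B we land on F
A perfect 5th = 7 semitones above Bb
Spell F at that pitch: F
= F


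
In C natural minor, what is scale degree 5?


Solution.
Natural minor scale pattern: W-H-W-W-H-W-W (2-1-2-2-1-2-2 semitones)
Starting from C:
  C + 2 semitones → D
  D + 1 semitone → Eb
  Eb + 2 semitones → F
  F + 2 semitones → G
  G + 1 semitone → Ab
  Ab + 2 semitones → Bb
  Bb + 2 semitones → C
Scale: C D Eb F G Ab Bb
Degree 5 = G


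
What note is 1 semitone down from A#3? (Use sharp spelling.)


Step by step:
A#3: chromatic position 10 in octave 3 → absolute = 3×12 + 10 = 46
Transpose down 1: 46 - 1 = 45
45 = 3×12 + 9 → A in octave 3
Result = A3


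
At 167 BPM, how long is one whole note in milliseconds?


Working:
One quarter-note beat = 60000 / BPM = 60000 / 167 ms
Whole note = 4 × quarter note
Duration = 4 × 60000 / 167 = 240000 / 167
= 1437.1 ms


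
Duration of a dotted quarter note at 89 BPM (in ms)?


Let's work it out.
One quarter-note beat = 60000 / BPM = 60000 / 89 ms
Dotted quarter note = 3/2 × quarter note
Duration = 3/2 × 60000 / 89 = 90000 / 89
= 1011.2 ms


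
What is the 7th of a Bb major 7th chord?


Major 7th chord = root + major 3rd + perfect 5th + major 7th
Seventh chords stack in thirds, so the letter names are B-D-F-A
Root: Bb
Major 3rd above Bb: D
Perfect 5th above Bb: F
Major 7th above Bb: A
The 7th = A


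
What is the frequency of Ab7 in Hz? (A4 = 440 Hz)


Solution.
f = 440 × 2^(n/12) where n = semitones from A4
Ab7: 35 semitones from A4
f = 440 × 2^(35/12)
f = 3322.44 Hz


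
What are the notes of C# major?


Step by step:
Major scale pattern: W-W-H-W-W-W-H (2-2-1-2-2-2-1 semitones)
Starting from C#:
  C# + 2 semitones → D#
  D# + 2 semitones → E#
  E# + 1 semitone → F#
  F# + 2 semitones → G#
  G# + 2 semitones → A#
  A# + 2 semitones → B#
  B# + 1 semitone → C#
Scale = C# D# E# F# G# A# B#


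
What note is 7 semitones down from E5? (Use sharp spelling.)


Step by step:
E5: chromatic position 4 in octave 5 → absolute = 5×12 + 4 = 64
Transpose down 7: 64 - 7 = 57
57 = 4×12 + 9 → A in octave 4
Result = A4


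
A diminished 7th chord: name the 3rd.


Let's work it out.
Diminished 7th chord = root + minor 3rd + diminished 5th + diminished 7th
Seventh chords stack in thirds, so the letter names are A-C-E-G
Root: A
Minor 3rd above A: C
Diminished 5th above A: Eb
Diminished 7th above A: Gb
The 3rd = C


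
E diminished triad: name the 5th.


Let's work it out.
Diminished triad = root + minor 3rd (3 semitones) + diminished 5th (6 semitones)
A triad on E stacks thirds, so the chord tones use letter names E-G-B
Root: E
Minor 3rd above E: G
Diminished 5th above E: Bb
The 5th = Bb


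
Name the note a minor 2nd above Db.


Solution.
A 2nd spans 2 letter names, so from D we land on E
A minor 2nd = 1 semitone above Db
Spell E at that pitch: Ebb
= Ebb


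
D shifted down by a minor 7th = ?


Step by step:
minor 7th: 7 letter names, 10 semitones
Letter: D - 6 → E
Pitch: D - 10 semitones, spelled as an E → E
= E


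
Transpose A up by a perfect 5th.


perfect 5th: 5 letter names, 7 semitones
Letter: A + 4 → E
Pitch: A + 7 semitones, spelled as an E → E
= E


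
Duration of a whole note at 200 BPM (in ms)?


One quarter-note beat = 60000 / BPM = 60000 / 200 ms
Whole note = 4 × quarter note
Duration = 4 × 60000 / 200 = 240000 / 200
= 1200.0 ms


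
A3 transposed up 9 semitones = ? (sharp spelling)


Working:
A3: chromatic position 9 in octave 3 → absolute = 3×12 + 9 = 45
Transpose up 9: 45 + 9 = 54
54 = 4×12 + 6 → F# in octave 4
Result = F#4


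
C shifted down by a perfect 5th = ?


perfect 5th: 5 letter names, 7 semitones
Letter: C - 4 → F
Pitch: C - 7 semitones, spelled as an F → F
= F


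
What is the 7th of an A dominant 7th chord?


Dominant 7th chord = root + major 3rd + perfect 5th + minor 7th
Seventh chords stack in thirds, so the letter names are A-C-E-G
Root: A
Major 3rd above A: C#
Perfect 5th above A: E
Minor 7th above A: G
The 7th = G


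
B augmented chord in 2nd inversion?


Let's work it out.
Root position: B D# F##
2nd inversion: move root and 3rd up an octave
Bass note: F##
Notes (bottom to top) = F## B D#


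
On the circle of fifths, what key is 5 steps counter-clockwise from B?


Each counter-clockwise step moves down a perfect 5th (= up a perfect 4th)
From B: B → E → A → D → G → C
= C


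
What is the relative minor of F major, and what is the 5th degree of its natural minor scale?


Step by step:
The relative minor shares the major's key signature and starts on its 6th degree
6th degree = a major 6th above the tonic; a major 6th above F is D
→ relative minor of F major is D minor
D natural minor scale: D E F G A Bb C
= D minor; 5th degree = A


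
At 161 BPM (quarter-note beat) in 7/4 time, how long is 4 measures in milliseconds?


Quarter-note beat duration = 60000 / 161 ms
Beats per measure (7/4) = 7
One measure = 7 × 60000 / 161 = 420000 / 161 ms
4 measures = 4 × 420000 / 161 = 1680000 / 161
= 10434.8 ms


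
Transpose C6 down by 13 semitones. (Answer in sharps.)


Let's work it out.
C6: chromatic position 0 in octave 6 → absolute = 6×12 + 0 = 72
Transpose down 13: 72 - 13 = 59
59 = 4×12 + 11 → B in octave 4
Result = B4


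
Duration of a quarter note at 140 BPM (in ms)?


Reasoning:
One quarter-note beat = 60000 / BPM = 60000 / 140 ms
Duration = 60000 / 140
= 428.6 ms


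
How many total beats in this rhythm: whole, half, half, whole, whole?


Let's work it out.
Beat values:
  whole = 4 beats
  half = 2 beats
  half = 2 beats
  whole = 4 beats
  whole = 4 beats
Sum = 4 + 2 + 2 + 4 + 4
= 16 beats


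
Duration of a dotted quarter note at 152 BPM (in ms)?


Solution.
One quarter-note beat = 60000 / BPM = 60000 / 152 ms
Dotted quarter note = 3/2 × quarter note
Duration = 3/2 × 60000 / 152 = 90000 / 152
= 592.1 ms


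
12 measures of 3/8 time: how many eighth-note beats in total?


Step by step:
Time signature 3/8: the bottom number 8 means the eighth note gets one count
The top number 3 means 3 eighth-note beats per measure
Total = 3 × 12 measures
= 36 eighth-note beats


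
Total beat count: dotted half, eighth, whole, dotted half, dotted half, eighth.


Let's work it out.
Beat values:
  dotted half = 3 beats
  eighth = 0.5 beats
  whole = 4 beats
  dotted half = 3 beats
  dotted half = 3 beats
  eighth = 0.5 beats
Sum = 3 + 0.5 + 4 + 3 + 3 + 0.5
= 14 beats


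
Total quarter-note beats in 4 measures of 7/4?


Time signature 7/4: the bottom number 4 means the quarter note gets one count
The top number 7 means 7 quarter-note beats per measure
Total = 7 × 4 measures
= 28 quarter-note beats


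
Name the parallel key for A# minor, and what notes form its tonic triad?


Solution.
Parallel keys share the same tonic but differ in mode
A# minor → parallel is A# major
Tonic triad of A# major = A# C## E#
= A# major; triad = A# C## E#


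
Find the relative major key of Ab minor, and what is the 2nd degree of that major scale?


Working:
The relative major shares the key signature and is a minor 3rd above the minor tonic
A minor 3rd above Ab is Cb
→ relative major of Ab minor is Cb major
Cb major scale: Cb Db Eb Fb Gb Ab Bb
= Cb major; 2nd degree = Db


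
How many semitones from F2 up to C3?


Reasoning:
Absolute semitone position = octave×12 + chromatic position
F2: 2×12 + 5 = 29
C3: 3×12 + 0 = 36
Difference = 36 - 29 = 7
= 7 semitones


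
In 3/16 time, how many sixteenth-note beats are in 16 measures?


Time signature 3/16: the bottom number 16 means the sixteenth note gets one count
The top number 3 means 3 sixteenth-note beats per measure
Total = 3 × 16 measures
= 48 sixteenth-note beats


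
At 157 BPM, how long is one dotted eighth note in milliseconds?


Solution.
One quarter-note beat = 60000 / BPM = 60000 / 157 ms
Dotted eighth note = 3/4 × quarter note
Duration = 3/4 × 60000 / 157 = 45000 / 157
= 286.6 ms


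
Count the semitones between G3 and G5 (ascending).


Step by step:
Absolute semitone position = octave×12 + chromatic position
G3: 3×12 + 7 = 43
G5: 5×12 + 7 = 67
Difference = 67 - 43 = 24
= 24 semitones


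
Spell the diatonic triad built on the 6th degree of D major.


D major scale: D E F# G A B C#
Diatonic triad on degree 6 stacks scale notes 6, 1, 3: B D F#
B→D = 3 semitones; B→F# = 7 semitones → minor triad
= B D F# (minor)


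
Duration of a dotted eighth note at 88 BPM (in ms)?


Working:
One quarter-note beat = 60000 / BPM = 60000 / 88 ms
Dotted eighth note = 3/4 × quarter note
Duration = 3/4 × 60000 / 88 = 45000 / 88
= 511.4 ms


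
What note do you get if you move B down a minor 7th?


Let's work it out.
minor 7th: 7 letter names, 10 semitones
Letter: B - 6 → C
Pitch: B - 10 semitones, spelled as a C → C#
= C#


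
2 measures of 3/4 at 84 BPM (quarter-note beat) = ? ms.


Reasoning:
Quarter-note beat duration = 60000 / 84 ms
Beats per measure (3/4) = 3
One measure = 3 × 60000 / 84 = 180000 / 84 ms
2 measures = 2 × 180000 / 84 = 360000 / 84
= 4285.7 ms


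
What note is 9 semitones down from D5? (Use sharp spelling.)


Let's work it out.
D5: chromatic position 2 in octave 5 → absolute = 5×12 + 2 = 62
Transpose down 9: 62 - 9 = 53
53 = 4×12 + 5 → F in octave 4
Result = F4


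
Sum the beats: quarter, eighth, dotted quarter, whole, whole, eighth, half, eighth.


Working:
Beat values:
  quarter = 1 beat
  eighth = 0.5 beats
  dotted quarter = 1.5 beats
  whole = 4 beats
  whole = 4 beats
  eighth = 0.5 beats
  half = 2 beats
  eighth = 0.5 beats
Sum = 1 + 0.5 + 1.5 + 4 + 4 + 0.5 + 2 + 0.5
= 14 beats


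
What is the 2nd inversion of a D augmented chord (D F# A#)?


Solution.
Root position: D F# A#
2nd inversion: move root and 3rd up an octave
Bass note: A#
Notes (bottom to top) = A# D F#


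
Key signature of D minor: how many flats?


Step by step:
Flat minor keys: A(0), D(1), G(2), C(3), F(4), Bb(5), Eb(6), Ab(7)
D minor has 1 flat
Order of flats: Bb Eb Ab Db Gb Cb Fb → first 1: Bb
= 1 flat


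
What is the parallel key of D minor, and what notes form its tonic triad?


Solution.
Parallel keys share the same tonic but differ in mode
D minor → parallel is D major
Tonic triad of D major = D F# A
= D major; triad = D F# A


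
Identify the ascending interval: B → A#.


Letter names: B → A spans 7 letter names → a 7th
Semitones: B → A# = 11 half-steps
A 7th of 11 semitones is a major 7th
= major 7th


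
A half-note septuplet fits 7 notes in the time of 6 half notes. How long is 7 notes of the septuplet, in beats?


Working:
Septuplet: 7 notes occupy the space of 6 half notes
Space = 6 × 2 = 12 beats
Each septuplet note = 12 / 7 = 12/7 beats
7 notes = 7 × 12/7 = 12
= 12 beats


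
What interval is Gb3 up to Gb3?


Reasoning:
Letter names: G → G spans 1 letter name → a unison
Semitones: Gb3 → Gb3 = 0 half-steps
A unison of 0 semitones is a perfect unison
= perfect unison


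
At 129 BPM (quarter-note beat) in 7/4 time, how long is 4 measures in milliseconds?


Working:
Quarter-note beat duration = 60000 / 129 ms
Beats per measure (7/4) = 7
One measure = 7 × 60000 / 129 = 420000 / 129 ms
4 measures = 4 × 420000 / 129 = 1680000 / 129
= 13023.3 ms


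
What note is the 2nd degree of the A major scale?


Major scale pattern: W-W-H-W-W-W-H (2-2-1-2-2-2-1 semitones)
Starting from A:
  A + 2 semitones → B
  B + 2 semitones → C#
  C# + 1 semitone → D
  D + 2 semitones → E
  E + 2 semitones → F#
  F# + 2 semitones → G#
  G# + 1 semitone → A
Scale: A B C# D E F# G#
Degree 2 = B


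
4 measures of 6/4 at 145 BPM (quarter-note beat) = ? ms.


Working:
Quarter-note beat duration = 60000 / 145 ms
Beats per measure (6/4) = 6
One measure = 6 × 60000 / 145 = 360000 / 145 ms
4 measures = 4 × 360000 / 145 = 1440000 / 145
= 9931.0 ms


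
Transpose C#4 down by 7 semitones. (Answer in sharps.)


C#4: chromatic position 1 in octave 4 → absolute = 4×12 + 1 = 49
Transpose down 7: 49 - 7 = 42
42 = 3×12 + 6 → F# in octave 3
Result = F#3


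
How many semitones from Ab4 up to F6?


Reasoning:
Absolute semitone position = octave×12 + chromatic position
Ab4: 4×12 + 8 = 56
F6: 6×12 + 5 = 77
Difference = 77 - 56 = 21
= 21 semitones


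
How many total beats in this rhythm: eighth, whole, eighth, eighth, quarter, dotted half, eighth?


Beat values:
  eighth = 0.5 beats
  whole = 4 beats
  eighth = 0.5 beats
  eighth = 0.5 beats
  quarter = 1 beat
  dotted half = 3 beats
  eighth = 0.5 beats
Sum = 0.5 + 4 + 0.5 + 0.5 + 1 + 3 + 0.5
= 10 beats


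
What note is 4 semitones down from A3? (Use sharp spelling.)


Let's work it out.
A3: chromatic position 9 in octave 3 → absolute = 3×12 + 9 = 45
Transpose down 4: 45 - 4 = 41
41 = 3×12 + 5 → F in octave 3
Result = F3


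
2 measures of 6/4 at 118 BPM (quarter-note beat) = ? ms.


Solution.
Quarter-note beat duration = 60000 / 118 ms
Beats per measure (6/4) = 6
One measure = 6 × 60000 / 118 = 360000 / 118 ms
2 measures = 2 × 360000 / 118 = 720000 / 118
= 6101.7 ms


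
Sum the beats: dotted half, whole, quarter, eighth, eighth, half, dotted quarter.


Beat values:
  dotted half = 3 beats
  whole = 4 beats
  quarter = 1 beat
  eighth = 0.5 beats
  eighth = 0.5 beats
  half = 2 beats
  dotted quarter = 1.5 beats
Sum = 3 + 4 + 1 + 0.5 + 0.5 + 2 + 1.5
= 12.5 beats


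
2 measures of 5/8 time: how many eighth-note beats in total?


Time signature 5/8: the bottom number 8 means the eighth note gets one count
The top number 5 means 5 eighth-note beats per measure
Total = 5 × 2 measures
= 10 eighth-note beats


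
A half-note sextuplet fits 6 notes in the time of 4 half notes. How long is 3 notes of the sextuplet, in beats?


Let's work it out.
Sextuplet: 6 notes occupy the space of 4 half notes
Space = 4 × 2 = 8 beats
Each sextuplet note = 8 / 6 = 4/3 beats
3 notes = 3 × 4/3 = 4
= 4 beats


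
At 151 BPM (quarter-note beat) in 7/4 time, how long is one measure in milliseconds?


Reasoning:
Quarter-note beat duration = 60000 / 151 ms
Beats per measure (7/4) = 7
One measure = 7 × 60000 / 151 = 420000 / 151 ms
= 2781.5 ms


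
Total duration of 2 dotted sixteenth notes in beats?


Base sixteenth note = 1/4 beats
Dot 1 adds half the previous value: +1/8
One dotted sixteenth = 1/4 + 1/8 = 3/8
2 of them = 2 × 3/8 = 3/4
= 3/4 beats


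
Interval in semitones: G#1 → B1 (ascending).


Let's work it out.
Absolute semitone position = octave×12 + chromatic position
G#1: 1×12 + 8 = 20
B1: 1×12 + 11 = 23
Difference = 23 - 20 = 3
= 3 semitones


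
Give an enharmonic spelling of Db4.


Let's work it out.
Enharmonic notes sound the same pitch but are spelled with different letter names
Db and C# name the same pitch class
= C#4


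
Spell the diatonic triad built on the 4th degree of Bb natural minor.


Reasoning:
Bb natural minor scale: Bb C Db Eb F Gb Ab
Diatonic triad on degree 4 stacks scale notes 4, 6, 1: Eb Gb Bb
Eb→Gb = 3 semitones; Eb→Bb = 7 semitones → minor triad
= Eb Gb Bb (minor)


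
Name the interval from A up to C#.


Let's work it out.
Letter names: A → C spans 3 letter names → a 3rd
Semitones: A → C# = 4 half-steps
A 3rd of 4 semitones is a major 3rd
= major 3rd


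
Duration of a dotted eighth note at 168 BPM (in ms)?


One quarter-note beat = 60000 / BPM = 60000 / 168 ms
Dotted eighth note = 3/4 × quarter note
Duration = 3/4 × 60000 / 168 = 45000 / 168
= 267.9 ms


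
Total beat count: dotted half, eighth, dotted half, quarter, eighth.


Solution.
Beat values:
  dotted half = 3 beats
  eighth = 0.5 beats
  dotted half = 3 beats
  quarter = 1 beat
  eighth = 0.5 beats
Sum = 3 + 0.5 + 3 + 1 + 0.5
= 8 beats


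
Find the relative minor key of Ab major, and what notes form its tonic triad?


Step by step:
The relative minor shares the major's key signature and starts on its 6th degree
6th degree = a major 6th above the tonic; a major 6th above Ab is F
→ relative minor of Ab major is F minor
Tonic triad of F minor = root + minor 3rd + perfect 5th = F Ab C
= F minor; triad = F Ab C


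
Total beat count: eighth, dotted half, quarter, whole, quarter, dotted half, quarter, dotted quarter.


Reasoning:
Beat values:
  eighth = 0.5 beats
  dotted half = 3 beats
  quarter = 1 beat
  whole = 4 beats
  quarter = 1 beat
  dotted half = 3 beats
  quarter = 1 beat
  dotted quarter = 1.5 beats
Sum = 0.5 + 3 + 1 + 4 + 1 + 3 + 1 + 1.5
= 15 beats


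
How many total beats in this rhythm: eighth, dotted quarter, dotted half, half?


Let's work it out.
Beat values:
  eighth = 0.5 beats
  dotted quarter = 1.5 beats
  dotted half = 3 beats
  half = 2 beats
Sum = 0.5 + 1.5 + 3 + 2
= 7 beats


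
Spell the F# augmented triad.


Step by step:
Augmented triad = root + major 3rd (4 semitones) + augmented 5th (8 semitones)
A triad on F# stacks thirds, so the chord tones use letter names F-A-C
Root: F#
Major 3rd above F#: A#
Augmented 5th above F#: C##
Chord = F# A# C##


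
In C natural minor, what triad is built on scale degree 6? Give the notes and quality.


Step by step:
C natural minor scale: C D Eb F G Ab Bb
Diatonic triad on degree 6 stacks scale notes 6, 1, 3: Ab C Eb
Ab→C = 4 semitones; Ab→Eb = 7 semitones → major triad
= Ab C Eb (major)


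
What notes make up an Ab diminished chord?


Step by step:
Diminished triad = root + minor 3rd (3 semitones) + diminished 5th (6 semitones)
A triad on Ab stacks thirds, so the chord tones use letter names A-C-E
Root: Ab
Minor 3rd above Ab: Cb
Diminished 5th above Ab: Ebb
Chord = Ab Cb Ebb


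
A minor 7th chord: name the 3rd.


Minor 7th chord = root + minor 3rd + perfect 5th + minor 7th
Seventh chords stack in thirds, so the letter names are A-C-E-G
Root: A
Minor 3rd above A: C
Perfect 5th above A: E
Minor 7th above A: G
The 3rd = C


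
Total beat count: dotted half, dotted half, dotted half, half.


Step by step:
Beat values:
  dotted half = 3 beats
  dotted half = 3 beats
  dotted half = 3 beats
  half = 2 beats
Sum = 3 + 3 + 3 + 2
= 11 beats


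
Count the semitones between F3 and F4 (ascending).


Step by step:
Absolute semitone position = octave×12 + chromatic position
F3: 3×12 + 5 = 41
F4: 4×12 + 5 = 53
Difference = 53 - 41 = 12
= 12 semitones


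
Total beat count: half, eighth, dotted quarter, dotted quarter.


Step by step:
Beat values:
  half = 2 beats
  eighth = 0.5 beats
  dotted quarter = 1.5 beats
  dotted quarter = 1.5 beats
Sum = 2 + 0.5 + 1.5 + 1.5
= 5.5 beats


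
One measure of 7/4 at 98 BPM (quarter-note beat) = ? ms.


Quarter-note beat duration = 60000 / 98 ms
Beats per measure (7/4) = 7
One measure = 7 × 60000 / 98 = 420000 / 98 ms
= 4285.7 ms


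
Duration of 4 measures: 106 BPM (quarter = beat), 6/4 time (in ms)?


Step by step:
Quarter-note beat duration = 60000 / 106 ms
Beats per measure (6/4) = 6
One measure = 6 × 60000 / 106 = 360000 / 106 ms
4 measures = 4 × 360000 / 106 = 1440000 / 106
= 13584.9 ms


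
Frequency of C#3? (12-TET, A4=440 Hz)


Reasoning:
f = 440 × 2^(n/12) where n = semitones from A4
C#3: -20 semitones from A4
f = 440 × 2^(-20/12)
f = 138.59 Hz


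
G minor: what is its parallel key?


Let's work it out.
Parallel keys share the same tonic but differ in mode
G minor → parallel is G major
= G major


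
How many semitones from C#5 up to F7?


Solution.
Absolute semitone position = octave×12 + chromatic position
C#5: 5×12 + 1 = 61
F7: 7×12 + 5 = 89
Difference = 89 - 61 = 28
= 28 semitones


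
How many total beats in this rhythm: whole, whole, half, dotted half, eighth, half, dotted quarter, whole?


Solution.
Beat values:
  whole = 4 beats
  whole = 4 beats
  half = 2 beats
  dotted half = 3 beats
  eighth = 0.5 beats
  half = 2 beats
  dotted quarter = 1.5 beats
  whole = 4 beats
Sum = 4 + 4 + 2 + 3 + 0.5 + 2 + 1.5 + 4
= 21 beats


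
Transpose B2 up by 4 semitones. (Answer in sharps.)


Step by step:
B2: chromatic position 11 in octave 2 → absolute = 2×12 + 11 = 35
Transpose up 4: 35 + 4 = 39
39 = 3×12 + 3 → D# in octave 3
Result = D#3


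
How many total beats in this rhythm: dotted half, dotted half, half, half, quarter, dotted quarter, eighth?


Step by step:
Beat values:
  dotted half = 3 beats
  dotted half = 3 beats
  half = 2 beats
  half = 2 beats
  quarter = 1 beat
  dotted quarter = 1.5 beats
  eighth = 0.5 beats
Sum = 3 + 3 + 2 + 2 + 1 + 1.5 + 0.5
= 13 beats


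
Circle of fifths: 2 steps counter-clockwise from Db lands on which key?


Working:
Each counter-clockwise step moves down a perfect 5th (= up a perfect 4th)
From Db: Db → F#/Gb → B
= B


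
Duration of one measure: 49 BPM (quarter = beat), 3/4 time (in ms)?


Quarter-note beat duration = 60000 / 49 ms
Beats per measure (3/4) = 3
One measure = 3 × 60000 / 49 = 180000 / 49 ms
= 3673.5 ms


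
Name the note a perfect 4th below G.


Step by step:
A 4th spans 4 letter names, so from G we land on D
A perfect 4th = 5 semitones below G
Spell D at that pitch: D
= D


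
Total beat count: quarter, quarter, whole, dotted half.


Working:
Beat values:
  quarter = 1 beat
  quarter = 1 beat
  whole = 4 beats
  dotted half = 3 beats
Sum = 1 + 1 + 4 + 3
= 9 beats


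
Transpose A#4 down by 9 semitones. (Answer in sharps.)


Working:
A#4: chromatic position 10 in octave 4 → absolute = 4×12 + 10 = 58
Transpose down 9: 58 - 9 = 49
49 = 4×12 + 1 → C# in octave 4
Result = C#4


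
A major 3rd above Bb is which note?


Working:
A 3rd spans 3 letter names, so from B we land on D
A major 3rd = 4 semitones above Bb
Spell D at that pitch: D
= D


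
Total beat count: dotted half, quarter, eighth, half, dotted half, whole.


Beat values:
  dotted half = 3 beats
  quarter = 1 beat
  eighth = 0.5 beats
  half = 2 beats
  dotted half = 3 beats
  whole = 4 beats
Sum = 3 + 1 + 0.5 + 2 + 3 + 4
= 13.5 beats


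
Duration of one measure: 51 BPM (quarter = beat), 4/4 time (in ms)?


Quarter-note beat duration = 60000 / 51 ms
Beats per measure (4/4) = 4
One measure = 4 × 60000 / 51 = 240000 / 51 ms
= 4705.9 ms


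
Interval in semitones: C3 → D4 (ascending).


Absolute semitone position = octave×12 + chromatic position
C3: 3×12 + 0 = 36
D4: 4×12 + 2 = 50
Difference = 50 - 36 = 14
= 14 semitones


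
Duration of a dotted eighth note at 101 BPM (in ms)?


Reasoning:
One quarter-note beat = 60000 / BPM = 60000 / 101 ms
Dotted eighth note = 3/4 × quarter note
Duration = 3/4 × 60000 / 101 = 45000 / 101
= 445.5 ms


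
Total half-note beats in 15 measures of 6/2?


Let's work it out.
Time signature 6/2: the bottom number 2 means the half note gets one count
The top number 6 means 6 half-note beats per measure
Total = 6 × 15 measures
= 90 half-note beats


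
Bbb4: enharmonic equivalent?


Reasoning:
Enharmonic notes sound the same pitch but are spelled with different letter names
Bbb and A name the same pitch class
= A4


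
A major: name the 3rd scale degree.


Reasoning:
Major scale pattern: W-W-H-W-W-W-H (2-2-1-2-2-2-1 semitones)
Starting from A:
  A + 2 semitones → B
  B + 2 semitones → C#
  C# + 1 semitone → D
  D + 2 semitones → E
  E + 2 semitones → F#
  F# + 2 semitones → G#
  G# + 1 semitone → A
Scale: A B C# D E F# G#
Degree 3 = C#


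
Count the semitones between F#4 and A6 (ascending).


Absolute semitone position = octave×12 + chromatic position
F#4: 4×12 + 6 = 54
A6: 6×12 + 9 = 81
Difference = 81 - 54 = 27
= 27 semitones


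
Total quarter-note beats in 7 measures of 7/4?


Step by step:
Time signature 7/4: the bottom number 4 means the quarter note gets one count
The top number 7 means 7 quarter-note beats per measure
Total = 7 × 7 measures
= 49 quarter-note beats


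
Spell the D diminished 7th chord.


Step by step:
Diminished 7th chord = root + minor 3rd + diminished 5th + diminished 7th
Seventh chords stack in thirds, so the letter names are D-F-A-C
Root: D
Minor 3rd above D: F
Diminished 5th above D: Ab
Diminished 7th above D: Cb
Chord = D F Ab Cb


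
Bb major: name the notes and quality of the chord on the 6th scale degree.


Bb major scale: Bb C D Eb F G A
Diatonic triad on degree 6 stacks scale notes 6, 1, 3: G Bb D
G→Bb = 3 semitones; G→D = 7 semitones → minor triad
= G Bb D (minor)


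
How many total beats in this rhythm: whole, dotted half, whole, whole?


Beat values:
  whole = 4 beats
  dotted half = 3 beats
  whole = 4 beats
  whole = 4 beats
Sum = 4 + 3 + 4 + 4
= 15 beats


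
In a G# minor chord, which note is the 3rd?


Step by step:
Minor triad = root + minor 3rd (3 semitones) + perfect 5th (7 semitones)
A triad on G# stacks thirds, so the chord tones use letter names G-B-D
Root: G#
Minor 3rd above G#: B
Perfect 5th above G#: D#
The 3rd = B


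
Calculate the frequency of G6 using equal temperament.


f = 440 × 2^(n/12) where n = semitones from A4
G6: 22 semitones from A4
f = 440 × 2^(22/12)
f = 1567.98 Hz


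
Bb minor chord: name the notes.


Minor triad = root + minor 3rd (3 semitones) + perfect 5th (7 semitones)
A triad on Bb stacks thirds, so the chord tones use letter names B-D-F
Root: Bb
Minor 3rd above Bb: Db
Perfect 5th above Bb: F
Chord = Bb Db F


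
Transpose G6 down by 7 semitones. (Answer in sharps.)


Solution.
G6: chromatic position 7 in octave 6 → absolute = 6×12 + 7 = 79
Transpose down 7: 79 - 7 = 72
72 = 6×12 + 0 → C in octave 6
Result = C6


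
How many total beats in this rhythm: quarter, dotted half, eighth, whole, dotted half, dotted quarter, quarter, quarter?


Beat values:
  quarter = 1 beat
  dotted half = 3 beats
  eighth = 0.5 beats
  whole = 4 beats
  dotted half = 3 beats
  dotted quarter = 1.5 beats
  quarter = 1 beat
  quarter = 1 beat
Sum = 1 + 3 + 0.5 + 4 + 3 + 1.5 + 1 + 1
= 15 beats


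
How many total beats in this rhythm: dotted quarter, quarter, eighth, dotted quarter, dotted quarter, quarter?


Step by step:
Beat values:
  dotted quarter = 1.5 beats
  quarter = 1 beat
  eighth = 0.5 beats
  dotted quarter = 1.5 beats
  dotted quarter = 1.5 beats
  quarter = 1 beat
Sum = 1.5 + 1 + 0.5 + 1.5 + 1.5 + 1
= 7 beats


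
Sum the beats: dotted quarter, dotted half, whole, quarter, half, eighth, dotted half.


Let's work it out.
Beat values:
  dotted quarter = 1.5 beats
  dotted half = 3 beats
  whole = 4 beats
  quarter = 1 beat
  half = 2 beats
  eighth = 0.5 beats
  dotted half = 3 beats
Sum = 1.5 + 3 + 4 + 1 + 2 + 0.5 + 3
= 15 beats


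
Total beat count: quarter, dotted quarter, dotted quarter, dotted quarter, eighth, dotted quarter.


Working:
Beat values:
  quarter = 1 beat
  dotted quarter = 1.5 beats
  dotted quarter = 1.5 beats
  dotted quarter = 1.5 beats
  eighth = 0.5 beats
  dotted quarter = 1.5 beats
Sum = 1 + 1.5 + 1.5 + 1.5 + 0.5 + 1.5
= 7.5 beats


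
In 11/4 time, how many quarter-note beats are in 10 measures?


Step by step:
Time signature 11/4: the bottom number 4 means the quarter note gets one count
The top number 11 means 11 quarter-note beats per measure
Total = 11 × 10 measures
= 110 quarter-note beats


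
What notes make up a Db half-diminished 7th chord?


Let's work it out.
Half-diminished 7th chord = root + minor 3rd + diminished 5th + minor 7th
Seventh chords stack in thirds, so the letter names are D-F-A-C
Root: Db
Minor 3rd above Db: Fb
Diminished 5th above Db: Abb
Minor 7th above Db: Cb
Chord = Db Fb Abb Cb


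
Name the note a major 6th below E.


Working:
A 6th spans 6 letter names, so from E we land on G
A major 6th = 9 semitones below E
Spell G at that pitch: G
= G


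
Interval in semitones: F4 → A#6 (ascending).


Step by step:
Absolute semitone position = octave×12 + chromatic position
F4: 4×12 + 5 = 53
A#6: 6×12 + 10 = 82
Difference = 82 - 53 = 29
= 29 semitones


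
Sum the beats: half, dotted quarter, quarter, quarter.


Let's work it out.
Beat values:
  half = 2 beats
  dotted quarter = 1.5 beats
  quarter = 1 beat
  quarter = 1 beat
Sum = 2 + 1.5 + 1 + 1
= 5.5 beats


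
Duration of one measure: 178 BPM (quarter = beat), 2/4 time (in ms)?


Let's work it out.
Quarter-note beat duration = 60000 / 178 ms
Beats per measure (2/4) = 2
One measure = 2 × 60000 / 178 = 120000 / 178 ms
= 674.2 ms


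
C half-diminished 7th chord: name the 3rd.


Solution.
Half-diminished 7th chord = root + minor 3rd + diminished 5th + minor 7th
Seventh chords stack in thirds, so the letter names are C-E-G-B
Root: C
Minor 3rd above C: Eb
Diminished 5th above C: Gb
Minor 7th above C: Bb
The 3rd = Eb


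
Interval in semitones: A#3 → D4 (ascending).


Solution.
Absolute semitone position = octave×12 + chromatic position
A#3: 3×12 + 10 = 46
D4: 4×12 + 2 = 50
Difference = 50 - 46 = 4
= 4 semitones


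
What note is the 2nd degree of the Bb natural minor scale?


Natural minor scale pattern: W-H-W-W-H-W-W (2-1-2-2-1-2-2 semitones)
Starting from Bb:
  Bb + 2 semitones → C
  C + 1 semitone → Db
  Db + 2 semitones → Eb
  Eb + 2 semitones → F
  F + 1 semitone → Gb
  Gb + 2 semitones → Ab
  Ab + 2 semitones → Bb
Scale: Bb C Db Eb F Gb Ab
Degree 2 = C


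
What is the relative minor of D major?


The relative minor shares the major's key signature and starts on its 6th degree
6th degree = a major 6th above the tonic; a major 6th above D is B
→ relative minor of D major is B minor
= B minor


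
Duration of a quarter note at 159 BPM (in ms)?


Solution.
One quarter-note beat = 60000 / BPM = 60000 / 159 ms
Duration = 60000 / 159
= 377.4 ms


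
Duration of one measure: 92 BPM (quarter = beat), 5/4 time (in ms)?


Solution.
Quarter-note beat duration = 60000 / 92 ms
Beats per measure (5/4) = 5
One measure = 5 × 60000 / 92 = 300000 / 92 ms
= 3260.9 ms


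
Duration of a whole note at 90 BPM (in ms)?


Reasoning:
One quarter-note beat = 60000 / BPM = 60000 / 90 ms
Whole note = 4 × quarter note
Duration = 4 × 60000 / 90 = 240000 / 90
= 2666.7 ms


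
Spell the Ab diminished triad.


Reasoning:
Diminished triad = root + minor 3rd (3 semitones) + diminished 5th (6 semitones)
A triad on Ab stacks thirds, so the chord tones use letter names A-C-E
Root: Ab
Minor 3rd above Ab: Cb
Diminished 5th above Ab: Ebb
Chord = Ab Cb Ebb


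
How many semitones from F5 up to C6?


Let's work it out.
Absolute semitone position = octave×12 + chromatic position
F5: 5×12 + 5 = 65
C6: 6×12 + 0 = 72
Difference = 72 - 65 = 7
= 7 semitones


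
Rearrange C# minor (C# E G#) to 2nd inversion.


Let's work it out.
Root position: C# E G#
2nd inversion: move root and 3rd up an octave
Bass note: G#
Notes (bottom to top) = G# C# E


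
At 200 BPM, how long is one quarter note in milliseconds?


Working:
One quarter-note beat = 60000 / BPM = 60000 / 200 ms
Duration = 60000 / 200
= 300.0 ms


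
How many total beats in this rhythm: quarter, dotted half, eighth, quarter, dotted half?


Working:
Beat values:
  quarter = 1 beat
  dotted half = 3 beats
  eighth = 0.5 beats
  quarter = 1 beat
  dotted half = 3 beats
Sum = 1 + 3 + 0.5 + 1 + 3
= 8.5 beats


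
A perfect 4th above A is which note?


Working:
A 4th spans 4 letter names, so from A we land on D
A perfect 4th = 5 semitones above A
Spell D at that pitch: D
= D


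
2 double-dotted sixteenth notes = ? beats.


Base sixteenth note = 1/4 beats
Dot 1 adds half the previous value: +1/8
Dot 2 adds half the previous value: +1/16
One double-dotted sixteenth = 1/4 + 1/8 + 1/16 = 7/16
2 of them = 2 × 7/16 = 7/8
= 7/8 beats


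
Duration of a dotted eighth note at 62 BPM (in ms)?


Let's work it out.
One quarter-note beat = 60000 / BPM = 60000 / 62 ms
Dotted eighth note = 3/4 × quarter note
Duration = 3/4 × 60000 / 62 = 45000 / 62
= 725.8 ms


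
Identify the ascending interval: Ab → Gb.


Working:
Letter names: A → G spans 7 letter names → a 7th
Semitones: Ab → Gb = 10 half-steps
A 7th of 10 semitones is a minor 7th
= minor 7th


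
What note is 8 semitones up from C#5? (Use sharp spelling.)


C#5: chromatic position 1 in octave 5 → absolute = 5×12 + 1 = 61
Transpose up 8: 61 + 8 = 69
69 = 5×12 + 9 → A in octave 5
Result = A5


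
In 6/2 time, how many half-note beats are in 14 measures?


Time signature 6/2: the bottom number 2 means the half note gets one count
The top number 6 means 6 half-note beats per measure
Total = 6 × 14 measures
= 84 half-note beats


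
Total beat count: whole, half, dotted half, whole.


Reasoning:
Beat values:
  whole = 4 beats
  half = 2 beats
  dotted half = 3 beats
  whole = 4 beats
Sum = 4 + 2 + 3 + 4
= 13 beats


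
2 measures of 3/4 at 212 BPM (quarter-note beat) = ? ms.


Solution.
Quarter-note beat duration = 60000 / 212 ms
Beats per measure (3/4) = 3
One measure = 3 × 60000 / 212 = 180000 / 212 ms
2 measures = 2 × 180000 / 212 = 360000 / 212
= 1698.1 ms


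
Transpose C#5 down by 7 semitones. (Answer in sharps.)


Let's work it out.
C#5: chromatic position 1 in octave 5 → absolute = 5×12 + 1 = 61
Transpose down 7: 61 - 7 = 54
54 = 4×12 + 6 → F# in octave 4
Result = F#4


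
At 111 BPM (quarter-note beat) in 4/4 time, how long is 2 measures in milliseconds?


Step by step:
Quarter-note beat duration = 60000 / 111 ms
Beats per measure (4/4) = 4
One measure = 4 × 60000 / 111 = 240000 / 111 ms
2 measures = 2 × 240000 / 111 = 480000 / 111
= 4324.3 ms


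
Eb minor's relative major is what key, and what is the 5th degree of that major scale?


Working:
The relative major shares the key signature and is a minor 3rd above the minor tonic
A minor 3rd above Eb is Gb
→ relative major of Eb minor is Gb major
Gb major scale: Gb Ab Bb Cb Db Eb F
= Gb major; 5th degree = Db


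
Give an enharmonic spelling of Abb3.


Step by step:
Enharmonic notes sound the same pitch but are spelled with different letter names
Abb and G name the same pitch class
= G3


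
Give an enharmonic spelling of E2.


Let's work it out.
Enharmonic notes sound the same pitch but are spelled with different letter names
E and Fb name the same pitch class
= Fb2


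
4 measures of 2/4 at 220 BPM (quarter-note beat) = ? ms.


Let's work it out.
Quarter-note beat duration = 60000 / 220 ms
Beats per measure (2/4) = 2
One measure = 2 × 60000 / 220 = 120000 / 220 ms
4 measures = 4 × 120000 / 220 = 480000 / 220
= 2181.8 ms


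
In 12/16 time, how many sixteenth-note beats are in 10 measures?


Time signature 12/16: the bottom number 16 means the sixteenth note gets one count
The top number 12 means 12 sixteenth-note beats per measure
Total = 12 × 10 measures
= 120 sixteenth-note beats


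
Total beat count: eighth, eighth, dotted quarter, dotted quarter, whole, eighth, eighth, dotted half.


Working:
Beat values:
  eighth = 0.5 beats
  eighth = 0.5 beats
  dotted quarter = 1.5 beats
  dotted quarter = 1.5 beats
  whole = 4 beats
  eighth = 0.5 beats
  eighth = 0.5 beats
  dotted half = 3 beats
Sum = 0.5 + 0.5 + 1.5 + 1.5 + 4 + 0.5 + 0.5 + 3
= 12 beats
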